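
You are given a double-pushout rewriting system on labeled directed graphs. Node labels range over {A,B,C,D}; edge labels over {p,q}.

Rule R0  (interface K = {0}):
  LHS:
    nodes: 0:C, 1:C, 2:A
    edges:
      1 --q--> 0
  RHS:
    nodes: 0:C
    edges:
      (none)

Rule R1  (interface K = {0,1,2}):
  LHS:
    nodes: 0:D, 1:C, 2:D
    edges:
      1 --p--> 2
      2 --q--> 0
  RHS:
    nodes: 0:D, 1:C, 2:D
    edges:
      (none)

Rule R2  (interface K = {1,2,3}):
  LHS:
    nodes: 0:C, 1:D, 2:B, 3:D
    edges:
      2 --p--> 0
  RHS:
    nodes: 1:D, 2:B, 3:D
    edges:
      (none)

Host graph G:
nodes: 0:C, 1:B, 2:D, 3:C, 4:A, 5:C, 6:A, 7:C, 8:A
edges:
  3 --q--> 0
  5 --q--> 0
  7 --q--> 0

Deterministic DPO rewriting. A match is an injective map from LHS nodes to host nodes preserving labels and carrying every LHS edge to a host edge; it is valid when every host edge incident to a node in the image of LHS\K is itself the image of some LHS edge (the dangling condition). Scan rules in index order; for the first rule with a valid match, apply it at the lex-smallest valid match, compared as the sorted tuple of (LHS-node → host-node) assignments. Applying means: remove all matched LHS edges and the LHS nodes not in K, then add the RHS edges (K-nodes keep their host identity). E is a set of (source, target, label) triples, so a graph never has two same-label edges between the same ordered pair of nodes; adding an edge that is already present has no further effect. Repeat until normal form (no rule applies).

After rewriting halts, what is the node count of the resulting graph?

initial: |V|=9 |E|=3  E = 3-q->0 5-q->0 7-q->0
step 1: apply R0 at {0↦0, 1↦3, 2↦4}  → |V|=7 |E|=2  E = 5-q->0 7-q->0
step 2: apply R0 at {0↦0, 1↦5, 2↦6}  → |V|=5 |E|=1  E = 7-q->0
step 3: apply R0 at {0↦0, 1↦7, 2↦8}  → |V|=3 |E|=0  E = ∅
normal form: no rule applies after step 3
NF nodes: {0:C, 1:B, 2:D}

Answer: 3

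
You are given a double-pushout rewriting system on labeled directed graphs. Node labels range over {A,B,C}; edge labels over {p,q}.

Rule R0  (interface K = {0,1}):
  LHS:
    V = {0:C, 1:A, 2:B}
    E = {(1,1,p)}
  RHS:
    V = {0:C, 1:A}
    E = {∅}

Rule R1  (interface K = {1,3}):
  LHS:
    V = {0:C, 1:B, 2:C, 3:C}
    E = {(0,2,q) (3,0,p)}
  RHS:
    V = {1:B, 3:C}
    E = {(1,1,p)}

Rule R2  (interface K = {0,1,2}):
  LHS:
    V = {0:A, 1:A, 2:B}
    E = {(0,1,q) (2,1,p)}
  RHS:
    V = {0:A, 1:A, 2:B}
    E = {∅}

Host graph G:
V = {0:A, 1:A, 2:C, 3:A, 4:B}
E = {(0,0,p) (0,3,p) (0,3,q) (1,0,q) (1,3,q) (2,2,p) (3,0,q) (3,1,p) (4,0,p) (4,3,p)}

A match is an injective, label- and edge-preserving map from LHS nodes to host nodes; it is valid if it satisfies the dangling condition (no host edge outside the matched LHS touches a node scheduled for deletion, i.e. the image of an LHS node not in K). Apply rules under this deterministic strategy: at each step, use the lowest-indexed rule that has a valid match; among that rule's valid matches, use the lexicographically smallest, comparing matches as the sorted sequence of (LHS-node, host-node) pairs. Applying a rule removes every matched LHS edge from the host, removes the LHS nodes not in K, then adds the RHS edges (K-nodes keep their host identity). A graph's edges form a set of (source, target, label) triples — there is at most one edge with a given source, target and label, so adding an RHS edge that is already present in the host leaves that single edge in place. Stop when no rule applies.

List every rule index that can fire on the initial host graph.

R0: no valid match — 1 raw match, all fail dangling condition
R1: no valid match — LHS pattern not found
R2: 4 valid matches — {0↦0, 1↦3, 2↦4}, {0↦1, 1↦0, 2↦4}, {0↦1, 1↦3, 2↦4} (+1 more)

Answer: [R2]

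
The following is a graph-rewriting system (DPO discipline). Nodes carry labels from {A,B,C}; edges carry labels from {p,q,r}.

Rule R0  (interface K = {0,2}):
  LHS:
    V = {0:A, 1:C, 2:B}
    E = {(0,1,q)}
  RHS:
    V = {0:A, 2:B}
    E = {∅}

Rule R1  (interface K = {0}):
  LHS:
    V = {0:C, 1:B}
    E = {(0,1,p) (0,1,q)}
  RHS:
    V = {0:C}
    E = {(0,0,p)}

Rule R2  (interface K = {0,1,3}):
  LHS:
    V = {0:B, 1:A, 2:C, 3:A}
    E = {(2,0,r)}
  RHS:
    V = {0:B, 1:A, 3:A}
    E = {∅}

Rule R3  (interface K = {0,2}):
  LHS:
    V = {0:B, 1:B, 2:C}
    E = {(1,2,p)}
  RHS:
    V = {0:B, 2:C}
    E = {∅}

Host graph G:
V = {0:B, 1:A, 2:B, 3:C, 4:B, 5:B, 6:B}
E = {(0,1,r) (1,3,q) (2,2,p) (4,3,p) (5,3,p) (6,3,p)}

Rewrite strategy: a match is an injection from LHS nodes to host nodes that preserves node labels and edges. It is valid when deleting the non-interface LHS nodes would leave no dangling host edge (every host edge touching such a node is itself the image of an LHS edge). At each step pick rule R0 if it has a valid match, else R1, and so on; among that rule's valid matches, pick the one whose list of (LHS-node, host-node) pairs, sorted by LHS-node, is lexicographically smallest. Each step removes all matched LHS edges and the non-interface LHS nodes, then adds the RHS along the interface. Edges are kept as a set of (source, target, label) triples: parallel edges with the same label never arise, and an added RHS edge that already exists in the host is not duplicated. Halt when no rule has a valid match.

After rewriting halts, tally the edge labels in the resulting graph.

[0] host  ⇒  7 nodes, 6 edges  {0-r->1 1-q->3 2-p->2 4-p->3 5-p->3 6-p->3}
[1] R3 @ {0↦0, 1↦4, 2↦3}  ⇒  6 nodes, 5 edges  {0-r->1 1-q->3 2-p->2 5-p->3 6-p->3}
[2] R3 @ {0↦0, 1↦5, 2↦3}  ⇒  5 nodes, 4 edges  {0-r->1 1-q->3 2-p->2 6-p->3}
[3] R3 @ {0↦0, 1↦6, 2↦3}  ⇒  4 nodes, 3 edges  {0-r->1 1-q->3 2-p->2}
[4] R0 @ {0↦1, 1↦3, 2↦0}  ⇒  3 nodes, 2 edges  {0-r->1 2-p->2}
final graph: no rule applies after step 4
NF edges: [(0, 1, 'r'), (2, 2, 'p')]

Answer: p:1 r:1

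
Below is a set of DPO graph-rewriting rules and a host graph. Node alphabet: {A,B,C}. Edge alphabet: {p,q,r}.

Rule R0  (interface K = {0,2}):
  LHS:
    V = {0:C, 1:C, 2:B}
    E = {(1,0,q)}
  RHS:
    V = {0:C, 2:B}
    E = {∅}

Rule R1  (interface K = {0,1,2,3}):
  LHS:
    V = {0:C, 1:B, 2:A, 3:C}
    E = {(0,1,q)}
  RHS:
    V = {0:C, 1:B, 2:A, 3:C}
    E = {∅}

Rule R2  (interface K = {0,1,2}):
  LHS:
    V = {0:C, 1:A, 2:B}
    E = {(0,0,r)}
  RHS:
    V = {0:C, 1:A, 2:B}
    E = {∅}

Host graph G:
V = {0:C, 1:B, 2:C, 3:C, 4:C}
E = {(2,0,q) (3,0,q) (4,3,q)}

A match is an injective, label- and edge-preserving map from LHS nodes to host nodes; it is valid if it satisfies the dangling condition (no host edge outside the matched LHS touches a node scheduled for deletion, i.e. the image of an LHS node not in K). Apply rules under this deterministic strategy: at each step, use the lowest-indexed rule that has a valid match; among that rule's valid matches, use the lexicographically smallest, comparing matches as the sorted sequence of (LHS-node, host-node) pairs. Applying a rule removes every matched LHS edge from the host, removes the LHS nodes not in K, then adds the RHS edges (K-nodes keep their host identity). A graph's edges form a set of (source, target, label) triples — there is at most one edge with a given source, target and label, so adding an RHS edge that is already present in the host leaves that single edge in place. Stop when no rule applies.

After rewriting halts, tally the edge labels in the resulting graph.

Answer: (no edges)

Rewrite trace:
[0] host  ⇒  5 nodes, 3 edges  {2-q->0 3-q->0 4-q->3}
[1] R0 @ {0↦0, 1↦2, 2↦1}  ⇒  4 nodes, 2 edges  {3-q->0 4-q->3}
[2] R0 @ {0↦3, 1↦4, 2↦1}  ⇒  3 nodes, 1 edges  {3-q->0}
[3] R0 @ {0↦0, 1↦3, 2↦1}  ⇒  2 nodes, 0 edges  {∅}
normal form: no rule applies after step 3
NF edges: []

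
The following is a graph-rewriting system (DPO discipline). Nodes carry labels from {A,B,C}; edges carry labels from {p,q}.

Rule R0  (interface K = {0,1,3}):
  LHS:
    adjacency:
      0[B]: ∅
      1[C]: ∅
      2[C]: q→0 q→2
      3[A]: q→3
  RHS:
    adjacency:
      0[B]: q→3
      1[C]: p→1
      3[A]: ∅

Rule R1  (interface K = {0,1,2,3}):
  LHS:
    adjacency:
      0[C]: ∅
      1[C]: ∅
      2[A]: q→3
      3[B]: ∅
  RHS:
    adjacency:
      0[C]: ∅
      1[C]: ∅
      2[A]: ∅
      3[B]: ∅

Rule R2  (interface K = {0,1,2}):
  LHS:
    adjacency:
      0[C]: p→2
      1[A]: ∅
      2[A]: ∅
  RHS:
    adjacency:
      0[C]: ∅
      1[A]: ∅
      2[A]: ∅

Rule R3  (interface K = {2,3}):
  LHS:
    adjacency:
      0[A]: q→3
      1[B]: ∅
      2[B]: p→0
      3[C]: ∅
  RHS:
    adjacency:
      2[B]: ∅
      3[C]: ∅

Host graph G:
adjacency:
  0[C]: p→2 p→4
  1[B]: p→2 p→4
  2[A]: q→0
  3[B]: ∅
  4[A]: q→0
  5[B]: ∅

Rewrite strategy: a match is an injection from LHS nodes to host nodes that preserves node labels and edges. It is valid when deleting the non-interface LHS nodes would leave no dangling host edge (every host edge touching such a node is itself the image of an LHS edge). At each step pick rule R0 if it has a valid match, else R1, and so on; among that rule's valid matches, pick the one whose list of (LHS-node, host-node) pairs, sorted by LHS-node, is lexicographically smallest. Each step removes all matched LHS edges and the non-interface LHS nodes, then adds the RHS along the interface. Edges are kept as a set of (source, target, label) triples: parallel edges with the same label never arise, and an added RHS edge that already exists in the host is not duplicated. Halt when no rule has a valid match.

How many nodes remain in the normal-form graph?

[0] host  ⇒  6 nodes, 6 edges  {0-p->2 0-p->4 1-p->2 1-p->4 2-q->0 4-q->0}
[1] R2 @ {0↦0, 1↦2, 2↦4}  ⇒  6 nodes, 5 edges  {0-p->2 1-p->2 1-p->4 2-q->0 4-q->0}
[2] R2 @ {0↦0, 1↦4, 2↦2}  ⇒  6 nodes, 4 edges  {1-p->2 1-p->4 2-q->0 4-q->0}
[3] R3 @ {0↦2, 1↦3, 2↦1, 3↦0}  ⇒  4 nodes, 2 edges  {1-p->4 4-q->0}
[4] R3 @ {0↦4, 1↦5, 2↦1, 3↦0}  ⇒  2 nodes, 0 edges  {∅}
halt: no rule applies after step 4
NF nodes: {0:C, 1:B}

Answer: 2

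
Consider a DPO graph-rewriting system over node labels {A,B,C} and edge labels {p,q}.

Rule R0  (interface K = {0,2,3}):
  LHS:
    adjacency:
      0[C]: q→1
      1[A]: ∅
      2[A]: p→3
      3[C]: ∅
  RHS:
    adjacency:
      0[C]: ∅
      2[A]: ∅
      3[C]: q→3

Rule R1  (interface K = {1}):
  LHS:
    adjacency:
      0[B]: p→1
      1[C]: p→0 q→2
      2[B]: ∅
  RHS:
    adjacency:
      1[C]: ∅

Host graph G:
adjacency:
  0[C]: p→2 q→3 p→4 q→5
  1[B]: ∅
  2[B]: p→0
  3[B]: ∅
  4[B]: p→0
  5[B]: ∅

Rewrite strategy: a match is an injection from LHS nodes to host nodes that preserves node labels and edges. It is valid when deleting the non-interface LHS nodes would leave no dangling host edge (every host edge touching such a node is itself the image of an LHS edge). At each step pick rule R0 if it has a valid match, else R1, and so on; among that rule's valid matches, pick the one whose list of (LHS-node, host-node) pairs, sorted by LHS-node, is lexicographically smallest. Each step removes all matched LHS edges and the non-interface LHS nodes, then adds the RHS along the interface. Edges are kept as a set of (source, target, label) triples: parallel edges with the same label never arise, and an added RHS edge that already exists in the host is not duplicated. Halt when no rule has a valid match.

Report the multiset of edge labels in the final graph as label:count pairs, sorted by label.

Answer: (no edges)

Derivation:
[0] host  ⇒  6 nodes, 6 edges  {0-p->2 0-q->3 0-p->4 0-q->5 2-p->0 4-p->0}
[1] R1 @ {0↦2, 1↦0, 2↦3}  ⇒  4 nodes, 3 edges  {0-p->4 0-q->5 4-p->0}
[2] R1 @ {0↦4, 1↦0, 2↦5}  ⇒  2 nodes, 0 edges  {∅}
normal form: no rule applies after step 2
NF edges: []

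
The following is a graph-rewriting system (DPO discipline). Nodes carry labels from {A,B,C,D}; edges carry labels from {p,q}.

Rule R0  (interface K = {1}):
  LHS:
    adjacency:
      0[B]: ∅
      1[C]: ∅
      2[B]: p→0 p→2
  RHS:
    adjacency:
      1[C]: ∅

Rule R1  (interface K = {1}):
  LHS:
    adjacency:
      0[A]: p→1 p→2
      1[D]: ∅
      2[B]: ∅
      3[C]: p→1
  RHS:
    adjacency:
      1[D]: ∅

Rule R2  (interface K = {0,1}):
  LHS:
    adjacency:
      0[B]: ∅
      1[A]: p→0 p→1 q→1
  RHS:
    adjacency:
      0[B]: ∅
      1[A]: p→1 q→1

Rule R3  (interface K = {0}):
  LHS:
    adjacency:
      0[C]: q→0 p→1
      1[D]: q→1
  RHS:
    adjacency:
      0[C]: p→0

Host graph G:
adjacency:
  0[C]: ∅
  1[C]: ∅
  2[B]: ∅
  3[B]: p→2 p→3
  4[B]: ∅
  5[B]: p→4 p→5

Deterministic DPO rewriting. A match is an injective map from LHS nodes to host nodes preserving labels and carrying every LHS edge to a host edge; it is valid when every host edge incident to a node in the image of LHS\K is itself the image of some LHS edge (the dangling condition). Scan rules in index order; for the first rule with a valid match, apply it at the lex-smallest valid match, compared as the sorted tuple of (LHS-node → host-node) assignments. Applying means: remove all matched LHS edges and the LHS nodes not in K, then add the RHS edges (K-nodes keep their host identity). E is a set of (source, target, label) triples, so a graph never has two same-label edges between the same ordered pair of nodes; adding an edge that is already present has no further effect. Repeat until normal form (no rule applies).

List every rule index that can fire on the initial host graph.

R0: 4 valid matches — {0↦2, 1↦0, 2↦3}, {0↦2, 1↦1, 2↦3}, {0↦4, 1↦0, 2↦5} (+1 more)
R1: no valid match — LHS pattern not found
R2: no valid match — LHS pattern not found
R3: no valid match — LHS pattern not found

Answer: [R0]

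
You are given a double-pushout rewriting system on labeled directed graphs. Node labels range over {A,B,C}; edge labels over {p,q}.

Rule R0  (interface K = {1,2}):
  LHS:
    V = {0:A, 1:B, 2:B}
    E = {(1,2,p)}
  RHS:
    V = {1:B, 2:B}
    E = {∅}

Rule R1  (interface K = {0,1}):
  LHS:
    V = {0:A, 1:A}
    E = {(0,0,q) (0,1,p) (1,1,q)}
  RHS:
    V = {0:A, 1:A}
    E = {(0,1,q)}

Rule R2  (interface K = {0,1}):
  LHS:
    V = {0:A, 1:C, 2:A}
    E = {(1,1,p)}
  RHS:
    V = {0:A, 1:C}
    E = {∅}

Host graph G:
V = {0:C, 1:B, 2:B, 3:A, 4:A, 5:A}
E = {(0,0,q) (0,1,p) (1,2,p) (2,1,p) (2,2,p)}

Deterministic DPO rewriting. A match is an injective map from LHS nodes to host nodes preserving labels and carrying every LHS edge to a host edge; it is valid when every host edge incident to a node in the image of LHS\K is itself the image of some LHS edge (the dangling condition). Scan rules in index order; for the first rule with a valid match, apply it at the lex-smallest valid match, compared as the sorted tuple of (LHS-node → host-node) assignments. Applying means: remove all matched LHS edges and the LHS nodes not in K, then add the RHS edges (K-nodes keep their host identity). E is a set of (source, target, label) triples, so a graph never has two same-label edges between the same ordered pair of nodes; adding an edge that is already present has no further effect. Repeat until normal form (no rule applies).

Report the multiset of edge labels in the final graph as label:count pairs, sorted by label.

Answer: p:2 q:1

Steps:
[0] host  ⇒  6 nodes, 5 edges  {0-q->0 0-p->1 1-p->2 2-p->1 2-p->2}
[1] R0 @ {0↦3, 1↦1, 2↦2}  ⇒  5 nodes, 4 edges  {0-q->0 0-p->1 2-p->1 2-p->2}
[2] R0 @ {0↦4, 1↦2, 2↦1}  ⇒  4 nodes, 3 edges  {0-q->0 0-p->1 2-p->2}
final graph: no rule applies after step 2
NF edges: [(0, 0, 'q'), (0, 1, 'p'), (2, 2, 'p')]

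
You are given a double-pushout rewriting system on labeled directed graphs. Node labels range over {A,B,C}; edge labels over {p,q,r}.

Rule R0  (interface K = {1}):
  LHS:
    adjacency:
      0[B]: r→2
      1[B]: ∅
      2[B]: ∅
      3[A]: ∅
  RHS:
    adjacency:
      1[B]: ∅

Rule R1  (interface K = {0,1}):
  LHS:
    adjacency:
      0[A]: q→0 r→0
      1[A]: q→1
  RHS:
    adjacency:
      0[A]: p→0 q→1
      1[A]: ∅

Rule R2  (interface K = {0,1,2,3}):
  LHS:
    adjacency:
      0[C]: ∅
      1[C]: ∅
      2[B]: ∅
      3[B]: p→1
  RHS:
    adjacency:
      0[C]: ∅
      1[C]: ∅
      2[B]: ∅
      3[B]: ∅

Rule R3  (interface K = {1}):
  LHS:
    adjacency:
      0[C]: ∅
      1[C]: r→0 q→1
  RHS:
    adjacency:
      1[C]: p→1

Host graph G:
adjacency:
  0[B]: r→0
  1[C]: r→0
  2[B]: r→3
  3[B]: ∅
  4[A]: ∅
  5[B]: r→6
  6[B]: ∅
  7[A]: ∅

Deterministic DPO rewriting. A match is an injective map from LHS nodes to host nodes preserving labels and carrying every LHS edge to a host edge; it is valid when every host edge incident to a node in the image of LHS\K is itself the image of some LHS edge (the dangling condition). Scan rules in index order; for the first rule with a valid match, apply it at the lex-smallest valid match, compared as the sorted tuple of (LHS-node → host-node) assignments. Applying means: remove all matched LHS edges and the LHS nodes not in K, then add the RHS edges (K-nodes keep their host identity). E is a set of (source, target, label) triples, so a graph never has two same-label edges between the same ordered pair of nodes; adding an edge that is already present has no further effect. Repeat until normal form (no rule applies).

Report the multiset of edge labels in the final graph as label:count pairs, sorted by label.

initial: |V|=8 |E|=4  E = 0-r->0 1-r->0 2-r->3 5-r->6
step 1: apply R0 at {0↦2, 1↦0, 2↦3, 3↦4}  → |V|=5 |E|=3  E = 0-r->0 1-r->0 5-r->6
step 2: apply R0 at {0↦5, 1↦0, 2↦6, 3↦7}  → |V|=2 |E|=2  E = 0-r->0 1-r->0
final graph: no rule applies after step 2
NF edges: [(0, 0, 'r'), (1, 0, 'r')]

Answer: r:2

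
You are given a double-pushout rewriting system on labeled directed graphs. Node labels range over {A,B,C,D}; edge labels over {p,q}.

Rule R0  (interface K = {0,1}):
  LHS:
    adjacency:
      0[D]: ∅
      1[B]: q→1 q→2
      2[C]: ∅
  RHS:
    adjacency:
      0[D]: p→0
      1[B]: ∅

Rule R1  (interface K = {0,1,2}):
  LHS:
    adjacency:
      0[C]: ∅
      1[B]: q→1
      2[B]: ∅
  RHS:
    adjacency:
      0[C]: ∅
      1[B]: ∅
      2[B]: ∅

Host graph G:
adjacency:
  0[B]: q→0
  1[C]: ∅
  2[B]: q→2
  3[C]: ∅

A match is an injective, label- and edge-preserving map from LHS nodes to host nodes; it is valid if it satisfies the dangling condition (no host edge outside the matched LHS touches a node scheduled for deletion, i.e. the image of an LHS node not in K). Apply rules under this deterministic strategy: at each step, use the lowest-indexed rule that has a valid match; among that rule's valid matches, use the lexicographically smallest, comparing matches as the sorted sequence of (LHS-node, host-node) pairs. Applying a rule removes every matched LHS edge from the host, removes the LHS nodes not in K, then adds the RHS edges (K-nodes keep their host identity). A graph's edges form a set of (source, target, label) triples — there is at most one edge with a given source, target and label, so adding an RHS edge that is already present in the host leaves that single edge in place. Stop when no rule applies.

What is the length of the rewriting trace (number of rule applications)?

Answer: 2

Rewrite trace:
initial: |V|=4 |E|=2  E = 0-q->0 2-q->2
step 1: apply R1 at {0↦1, 1↦0, 2↦2}  → |V|=4 |E|=1  E = 2-q->2
step 2: apply R1 at {0↦1, 1↦2, 2↦0}  → |V|=4 |E|=0  E = ∅
halt: no rule applies after step 2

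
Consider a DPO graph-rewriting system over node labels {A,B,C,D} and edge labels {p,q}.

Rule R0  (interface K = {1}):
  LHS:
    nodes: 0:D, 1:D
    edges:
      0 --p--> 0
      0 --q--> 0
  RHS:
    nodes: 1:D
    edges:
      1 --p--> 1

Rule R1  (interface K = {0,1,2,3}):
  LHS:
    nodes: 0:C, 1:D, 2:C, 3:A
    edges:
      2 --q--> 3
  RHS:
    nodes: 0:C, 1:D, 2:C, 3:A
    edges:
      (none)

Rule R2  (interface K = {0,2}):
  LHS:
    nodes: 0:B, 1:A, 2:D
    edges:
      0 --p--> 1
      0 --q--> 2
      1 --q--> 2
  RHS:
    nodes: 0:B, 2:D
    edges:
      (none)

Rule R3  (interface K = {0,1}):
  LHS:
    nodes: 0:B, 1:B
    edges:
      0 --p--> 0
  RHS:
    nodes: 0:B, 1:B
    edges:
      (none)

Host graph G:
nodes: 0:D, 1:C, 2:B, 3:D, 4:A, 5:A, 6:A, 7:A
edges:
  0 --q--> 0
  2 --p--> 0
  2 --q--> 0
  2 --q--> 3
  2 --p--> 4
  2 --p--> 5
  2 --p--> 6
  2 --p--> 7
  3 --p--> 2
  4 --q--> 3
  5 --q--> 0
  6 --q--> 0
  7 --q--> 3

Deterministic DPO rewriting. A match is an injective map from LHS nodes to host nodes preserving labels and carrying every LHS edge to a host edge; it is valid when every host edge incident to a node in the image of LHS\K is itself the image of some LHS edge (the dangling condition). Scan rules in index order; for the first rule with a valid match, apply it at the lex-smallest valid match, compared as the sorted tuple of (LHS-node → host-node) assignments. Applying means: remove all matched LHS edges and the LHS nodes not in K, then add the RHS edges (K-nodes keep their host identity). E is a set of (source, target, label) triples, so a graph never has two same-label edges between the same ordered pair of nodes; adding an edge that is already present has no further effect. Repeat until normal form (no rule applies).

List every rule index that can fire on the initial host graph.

R0: no valid match — LHS pattern not found
R1: no valid match — LHS pattern not found
R2: 4 valid matches — {0↦2, 1↦4, 2↦3}, {0↦2, 1↦5, 2↦0}, {0↦2, 1↦6, 2↦0} (+1 more)
R3: no valid match — LHS pattern not found

Answer: [R2]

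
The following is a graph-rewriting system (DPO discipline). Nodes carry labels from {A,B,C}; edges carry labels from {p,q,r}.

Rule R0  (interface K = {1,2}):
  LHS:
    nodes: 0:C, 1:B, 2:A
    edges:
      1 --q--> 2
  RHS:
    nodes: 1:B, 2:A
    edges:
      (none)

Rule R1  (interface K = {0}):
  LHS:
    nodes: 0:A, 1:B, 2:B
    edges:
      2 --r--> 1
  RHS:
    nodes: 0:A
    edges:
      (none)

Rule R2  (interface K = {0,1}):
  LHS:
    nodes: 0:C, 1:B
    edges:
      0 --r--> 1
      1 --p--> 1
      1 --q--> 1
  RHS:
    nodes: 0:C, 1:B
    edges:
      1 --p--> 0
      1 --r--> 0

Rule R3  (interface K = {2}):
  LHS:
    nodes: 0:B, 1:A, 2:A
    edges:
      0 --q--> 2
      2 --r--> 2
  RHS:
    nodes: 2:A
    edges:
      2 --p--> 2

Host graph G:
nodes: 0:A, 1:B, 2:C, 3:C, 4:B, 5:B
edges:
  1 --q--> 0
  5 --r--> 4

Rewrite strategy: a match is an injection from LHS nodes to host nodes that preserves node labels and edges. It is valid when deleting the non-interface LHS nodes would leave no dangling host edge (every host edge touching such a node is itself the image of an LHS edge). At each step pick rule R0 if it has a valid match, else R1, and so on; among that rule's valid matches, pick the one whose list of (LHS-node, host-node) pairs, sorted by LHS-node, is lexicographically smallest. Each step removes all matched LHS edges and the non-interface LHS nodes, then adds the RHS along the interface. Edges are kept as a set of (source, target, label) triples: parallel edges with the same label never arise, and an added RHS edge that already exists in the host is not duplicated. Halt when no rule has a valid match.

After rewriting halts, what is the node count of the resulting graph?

start.  V:6 E:2  edges: 1-q->0 5-r->4
1. fire R0 via {0↦2, 1↦1, 2↦0}  →  V:5 E:1  edges: 5-r->4
2. fire R1 via {0↦0, 1↦4, 2↦5}  →  V:3 E:0  edges: ∅
final graph: no rule applies after step 2
NF nodes: {0:A, 1:B, 3:C}

Answer: 3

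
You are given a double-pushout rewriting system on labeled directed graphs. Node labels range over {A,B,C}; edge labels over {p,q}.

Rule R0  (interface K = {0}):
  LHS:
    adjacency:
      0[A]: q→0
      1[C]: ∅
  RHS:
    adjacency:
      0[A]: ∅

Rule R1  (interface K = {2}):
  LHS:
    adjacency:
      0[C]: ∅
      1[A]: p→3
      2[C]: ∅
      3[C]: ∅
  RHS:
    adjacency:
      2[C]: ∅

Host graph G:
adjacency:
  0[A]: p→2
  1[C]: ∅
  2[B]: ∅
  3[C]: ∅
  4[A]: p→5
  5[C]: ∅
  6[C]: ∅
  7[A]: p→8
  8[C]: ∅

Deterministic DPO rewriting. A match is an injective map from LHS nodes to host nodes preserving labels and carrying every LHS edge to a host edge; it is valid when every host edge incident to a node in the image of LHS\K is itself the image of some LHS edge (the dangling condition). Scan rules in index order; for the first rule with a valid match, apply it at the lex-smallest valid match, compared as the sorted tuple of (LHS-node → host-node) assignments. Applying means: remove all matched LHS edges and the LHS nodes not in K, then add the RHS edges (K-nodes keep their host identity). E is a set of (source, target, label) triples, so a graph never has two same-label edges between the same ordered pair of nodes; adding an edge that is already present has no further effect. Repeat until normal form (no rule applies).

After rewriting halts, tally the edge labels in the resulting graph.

[0] host  ⇒  9 nodes, 3 edges  {0-p->2 4-p->5 7-p->8}
[1] R1 @ {0↦1, 1↦4, 2↦3, 3↦5}  ⇒  6 nodes, 2 edges  {0-p->2 7-p->8}
[2] R1 @ {0↦3, 1↦7, 2↦6, 3↦8}  ⇒  3 nodes, 1 edges  {0-p->2}
normal form: no rule applies after step 2
NF edges: [(0, 2, 'p')]

Answer: p:1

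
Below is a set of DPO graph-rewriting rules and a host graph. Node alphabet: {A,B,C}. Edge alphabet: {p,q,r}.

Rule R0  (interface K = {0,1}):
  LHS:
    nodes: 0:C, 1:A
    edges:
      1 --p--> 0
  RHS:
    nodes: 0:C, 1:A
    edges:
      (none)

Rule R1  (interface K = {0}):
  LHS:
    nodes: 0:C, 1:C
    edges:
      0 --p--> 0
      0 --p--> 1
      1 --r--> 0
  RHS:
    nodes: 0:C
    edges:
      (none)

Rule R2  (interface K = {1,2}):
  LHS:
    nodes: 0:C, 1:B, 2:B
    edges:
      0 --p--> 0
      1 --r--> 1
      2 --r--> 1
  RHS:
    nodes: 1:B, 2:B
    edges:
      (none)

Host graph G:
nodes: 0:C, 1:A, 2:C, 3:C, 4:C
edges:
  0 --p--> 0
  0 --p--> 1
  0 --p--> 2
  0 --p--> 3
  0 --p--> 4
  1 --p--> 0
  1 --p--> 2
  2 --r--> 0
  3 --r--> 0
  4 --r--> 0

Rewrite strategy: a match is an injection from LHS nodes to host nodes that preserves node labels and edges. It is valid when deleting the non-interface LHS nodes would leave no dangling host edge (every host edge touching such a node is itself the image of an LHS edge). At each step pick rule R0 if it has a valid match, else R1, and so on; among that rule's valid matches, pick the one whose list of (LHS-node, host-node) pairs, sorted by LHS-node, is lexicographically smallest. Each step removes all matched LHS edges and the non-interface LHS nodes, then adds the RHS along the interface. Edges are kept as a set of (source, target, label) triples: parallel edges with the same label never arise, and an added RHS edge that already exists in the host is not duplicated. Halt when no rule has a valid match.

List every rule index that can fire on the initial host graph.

Answer: [R0,R1]

Rewrite trace:
R0: 2 valid matches — {0↦0, 1↦1}, {0↦2, 1↦1}
R1: 2 valid matches — {0↦0, 1↦3}, {0↦0, 1↦4}
R2: no valid match — LHS pattern not found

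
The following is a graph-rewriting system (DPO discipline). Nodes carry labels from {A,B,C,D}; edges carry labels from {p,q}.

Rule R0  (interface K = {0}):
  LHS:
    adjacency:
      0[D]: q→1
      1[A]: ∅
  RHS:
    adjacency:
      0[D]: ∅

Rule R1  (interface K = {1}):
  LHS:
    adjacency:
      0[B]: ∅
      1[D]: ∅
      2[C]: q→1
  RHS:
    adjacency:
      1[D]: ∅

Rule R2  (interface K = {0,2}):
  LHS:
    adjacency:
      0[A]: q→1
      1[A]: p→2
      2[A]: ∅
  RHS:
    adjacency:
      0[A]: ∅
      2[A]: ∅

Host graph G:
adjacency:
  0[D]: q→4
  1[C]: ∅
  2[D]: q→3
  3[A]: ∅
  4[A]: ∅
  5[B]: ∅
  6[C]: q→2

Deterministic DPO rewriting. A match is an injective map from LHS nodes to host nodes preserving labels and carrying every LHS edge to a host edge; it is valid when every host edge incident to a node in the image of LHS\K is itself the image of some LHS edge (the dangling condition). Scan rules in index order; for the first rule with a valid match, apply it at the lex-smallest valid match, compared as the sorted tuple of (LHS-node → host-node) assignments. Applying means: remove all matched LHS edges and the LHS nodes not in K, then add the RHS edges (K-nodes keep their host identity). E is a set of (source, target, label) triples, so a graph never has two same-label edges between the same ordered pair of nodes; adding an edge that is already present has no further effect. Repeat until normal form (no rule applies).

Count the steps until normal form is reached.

Answer: 3

Derivation:
start.  V:7 E:3  edges: 0-q->4 2-q->3 6-q->2
1. fire R0 via {0↦0, 1↦4}  →  V:6 E:2  edges: 2-q->3 6-q->2
2. fire R0 via {0↦2, 1↦3}  →  V:5 E:1  edges: 6-q->2
3. fire R1 via {0↦5, 1↦2, 2↦6}  →  V:3 E:0  edges: ∅
halt: no rule applies after step 3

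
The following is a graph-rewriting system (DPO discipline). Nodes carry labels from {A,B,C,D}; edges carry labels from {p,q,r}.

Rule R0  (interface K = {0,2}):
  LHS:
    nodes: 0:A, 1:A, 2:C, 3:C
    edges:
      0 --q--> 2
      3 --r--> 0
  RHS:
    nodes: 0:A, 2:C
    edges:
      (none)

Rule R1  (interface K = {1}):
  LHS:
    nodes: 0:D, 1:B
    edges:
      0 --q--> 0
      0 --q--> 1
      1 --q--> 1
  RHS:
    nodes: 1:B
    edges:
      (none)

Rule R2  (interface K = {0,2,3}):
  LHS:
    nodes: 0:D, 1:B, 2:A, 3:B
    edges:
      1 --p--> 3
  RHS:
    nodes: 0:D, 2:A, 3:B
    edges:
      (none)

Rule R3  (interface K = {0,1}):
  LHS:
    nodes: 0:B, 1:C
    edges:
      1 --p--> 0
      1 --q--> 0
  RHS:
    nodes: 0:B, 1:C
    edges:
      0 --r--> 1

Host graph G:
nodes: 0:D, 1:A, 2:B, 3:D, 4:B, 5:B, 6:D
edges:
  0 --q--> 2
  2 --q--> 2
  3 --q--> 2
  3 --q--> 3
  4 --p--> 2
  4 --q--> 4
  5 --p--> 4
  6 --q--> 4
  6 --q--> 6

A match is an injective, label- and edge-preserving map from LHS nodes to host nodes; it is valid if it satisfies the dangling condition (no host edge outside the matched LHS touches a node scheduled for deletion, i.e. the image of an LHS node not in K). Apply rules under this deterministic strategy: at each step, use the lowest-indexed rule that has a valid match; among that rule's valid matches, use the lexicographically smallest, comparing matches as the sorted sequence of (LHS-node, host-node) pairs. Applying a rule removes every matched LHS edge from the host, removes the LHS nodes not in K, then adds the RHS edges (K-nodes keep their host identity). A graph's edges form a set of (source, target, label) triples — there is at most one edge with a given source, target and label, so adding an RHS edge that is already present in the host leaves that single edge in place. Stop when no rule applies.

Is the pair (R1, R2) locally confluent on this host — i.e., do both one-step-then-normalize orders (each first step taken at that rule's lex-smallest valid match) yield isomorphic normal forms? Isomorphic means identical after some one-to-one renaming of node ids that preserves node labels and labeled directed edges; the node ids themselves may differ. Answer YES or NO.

Answer: YES

Steps:
branch R1-first: apply at {0↦3, 1↦2} → |E|=6, then 3 more step(s) → NF |V|=3 |E|=1 V={0:D, 1:A, 2:B} E=0-q->2
branch R2-first: apply at {0↦0, 1↦5, 2↦1, 3↦4} → |E|=8, then 3 more step(s) → NF |V|=3 |E|=1 V={0:D, 1:A, 2:B} E=0-q->2
graphs isomorphic (equal up to label-preserving node renaming)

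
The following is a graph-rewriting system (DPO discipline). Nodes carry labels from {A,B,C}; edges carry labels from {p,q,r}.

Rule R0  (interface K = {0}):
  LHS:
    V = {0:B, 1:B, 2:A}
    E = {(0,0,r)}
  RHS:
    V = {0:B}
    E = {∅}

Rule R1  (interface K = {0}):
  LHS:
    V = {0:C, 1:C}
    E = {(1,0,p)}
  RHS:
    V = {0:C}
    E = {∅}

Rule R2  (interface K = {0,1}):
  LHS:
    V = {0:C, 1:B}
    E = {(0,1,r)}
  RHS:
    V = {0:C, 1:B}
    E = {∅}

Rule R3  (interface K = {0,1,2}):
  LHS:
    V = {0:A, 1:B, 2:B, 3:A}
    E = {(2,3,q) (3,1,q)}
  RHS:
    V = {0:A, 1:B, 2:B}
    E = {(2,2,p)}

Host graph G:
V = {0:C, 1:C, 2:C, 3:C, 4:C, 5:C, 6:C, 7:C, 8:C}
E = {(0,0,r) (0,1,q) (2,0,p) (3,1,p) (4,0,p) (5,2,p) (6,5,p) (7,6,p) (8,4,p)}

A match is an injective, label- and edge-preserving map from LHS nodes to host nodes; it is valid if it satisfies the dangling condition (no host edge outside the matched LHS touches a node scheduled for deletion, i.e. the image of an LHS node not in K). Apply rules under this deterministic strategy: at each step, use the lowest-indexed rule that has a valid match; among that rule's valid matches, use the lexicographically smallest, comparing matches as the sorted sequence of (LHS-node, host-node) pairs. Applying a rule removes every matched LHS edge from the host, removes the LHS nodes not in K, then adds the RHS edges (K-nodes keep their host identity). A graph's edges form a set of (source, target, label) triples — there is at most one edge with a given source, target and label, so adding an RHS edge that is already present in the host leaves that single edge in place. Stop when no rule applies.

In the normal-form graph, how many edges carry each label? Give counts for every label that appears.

Answer: q:1 r:1

Rewrite trace:
initial: |V|=9 |E|=9  E = 0-r->0 0-q->1 2-p->0 3-p->1 4-p->0 5-p->2 6-p->5 7-p->6 8-p->4
step 1: apply R1 at {0↦1, 1↦3}  → |V|=8 |E|=8  E = 0-r->0 0-q->1 2-p->0 4-p->0 5-p->2 6-p->5 7-p->6 8-p->4
step 2: apply R1 at {0↦4, 1↦8}  → |V|=7 |E|=7  E = 0-r->0 0-q->1 2-p->0 4-p->0 5-p->2 6-p->5 7-p->6
step 3: apply R1 at {0↦0, 1↦4}  → |V|=6 |E|=6  E = 0-r->0 0-q->1 2-p->0 5-p->2 6-p->5 7-p->6
step 4: apply R1 at {0↦6, 1↦7}  → |V|=5 |E|=5  E = 0-r->0 0-q->1 2-p->0 5-p->2 6-p->5
step 5: apply R1 at {0↦5, 1↦6}  → |V|=4 |E|=4  E = 0-r->0 0-q->1 2-p->0 5-p->2
step 6: apply R1 at {0↦2, 1↦5}  → |V|=3 |E|=3  E = 0-r->0 0-q->1 2-p->0
step 7: apply R1 at {0↦0, 1↦2}  → |V|=2 |E|=2  E = 0-r->0 0-q->1
final graph: no rule applies after step 7
NF edges: [(0, 0, 'r'), (0, 1, 'q')]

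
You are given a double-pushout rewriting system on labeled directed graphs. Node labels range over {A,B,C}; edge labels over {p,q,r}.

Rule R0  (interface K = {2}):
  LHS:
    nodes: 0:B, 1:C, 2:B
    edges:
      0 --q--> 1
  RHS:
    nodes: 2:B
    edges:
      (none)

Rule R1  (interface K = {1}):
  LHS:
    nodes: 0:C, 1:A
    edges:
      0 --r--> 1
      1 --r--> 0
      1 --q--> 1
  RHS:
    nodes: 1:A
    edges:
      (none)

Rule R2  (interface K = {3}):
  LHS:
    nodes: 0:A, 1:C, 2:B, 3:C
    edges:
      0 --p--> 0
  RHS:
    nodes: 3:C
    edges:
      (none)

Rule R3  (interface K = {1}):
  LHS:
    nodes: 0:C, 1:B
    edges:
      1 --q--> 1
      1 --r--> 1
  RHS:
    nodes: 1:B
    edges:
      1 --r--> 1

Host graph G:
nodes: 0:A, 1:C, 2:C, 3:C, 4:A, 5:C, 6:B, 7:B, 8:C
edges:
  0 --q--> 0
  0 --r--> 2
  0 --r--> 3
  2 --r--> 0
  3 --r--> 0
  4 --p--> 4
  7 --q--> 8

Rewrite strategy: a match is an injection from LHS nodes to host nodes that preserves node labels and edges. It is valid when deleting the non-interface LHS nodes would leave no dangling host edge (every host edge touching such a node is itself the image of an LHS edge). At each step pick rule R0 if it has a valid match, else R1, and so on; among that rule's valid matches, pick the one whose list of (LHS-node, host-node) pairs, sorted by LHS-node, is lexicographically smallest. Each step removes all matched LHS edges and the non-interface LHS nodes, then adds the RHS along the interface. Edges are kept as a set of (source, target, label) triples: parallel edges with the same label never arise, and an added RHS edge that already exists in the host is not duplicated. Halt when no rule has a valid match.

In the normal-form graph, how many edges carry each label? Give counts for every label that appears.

Answer: r:2

Derivation:
start.  V:9 E:7  edges: 0-q->0 0-r->2 0-r->3 2-r->0 3-r->0 4-p->4 7-q->8
1. fire R0 via {0↦7, 1↦8, 2↦6}  →  V:7 E:6  edges: 0-q->0 0-r->2 0-r->3 2-r->0 3-r->0 4-p->4
2. fire R1 via {0↦2, 1↦0}  →  V:6 E:3  edges: 0-r->3 3-r->0 4-p->4
3. fire R2 via {0↦4, 1↦1, 2↦6, 3↦3}  →  V:3 E:2  edges: 0-r->3 3-r->0
normal form: no rule applies after step 3
NF edges: [(0, 3, 'r'), (3, 0, 'r')]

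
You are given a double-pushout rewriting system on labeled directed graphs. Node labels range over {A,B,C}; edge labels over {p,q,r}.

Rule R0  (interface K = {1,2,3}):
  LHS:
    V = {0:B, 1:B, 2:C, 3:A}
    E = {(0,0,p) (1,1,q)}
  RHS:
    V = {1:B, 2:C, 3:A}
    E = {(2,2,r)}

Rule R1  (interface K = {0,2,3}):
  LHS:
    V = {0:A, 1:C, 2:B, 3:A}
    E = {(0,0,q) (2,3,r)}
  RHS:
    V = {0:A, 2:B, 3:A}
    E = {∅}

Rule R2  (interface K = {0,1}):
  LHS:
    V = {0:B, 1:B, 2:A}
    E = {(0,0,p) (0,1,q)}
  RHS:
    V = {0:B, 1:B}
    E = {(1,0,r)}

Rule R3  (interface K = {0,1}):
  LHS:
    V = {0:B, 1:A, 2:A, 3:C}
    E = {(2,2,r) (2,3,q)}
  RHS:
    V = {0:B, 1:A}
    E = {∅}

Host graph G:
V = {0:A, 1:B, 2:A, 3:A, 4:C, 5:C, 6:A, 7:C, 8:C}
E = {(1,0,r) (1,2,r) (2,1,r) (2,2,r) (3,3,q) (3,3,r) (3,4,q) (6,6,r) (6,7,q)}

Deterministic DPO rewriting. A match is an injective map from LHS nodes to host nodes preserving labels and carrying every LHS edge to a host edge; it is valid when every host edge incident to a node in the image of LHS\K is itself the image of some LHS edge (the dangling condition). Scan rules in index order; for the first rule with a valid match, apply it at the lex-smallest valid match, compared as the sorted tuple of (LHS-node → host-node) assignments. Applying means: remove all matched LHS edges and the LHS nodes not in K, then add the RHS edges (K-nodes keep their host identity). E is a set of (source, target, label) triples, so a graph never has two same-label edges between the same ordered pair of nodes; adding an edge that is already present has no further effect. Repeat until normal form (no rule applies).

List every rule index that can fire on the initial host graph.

R0: no valid match — LHS pattern not found
R1: 4 valid matches — {0↦3, 1↦5, 2↦1, 3↦0}, {0↦3, 1↦5, 2↦1, 3↦2}, {0↦3, 1↦8, 2↦1, 3↦0} (+1 more)
R2: no valid match — LHS pattern not found
R3: 3 valid matches — {0↦1, 1↦0, 2↦6, 3↦7}, {0↦1, 1↦2, 2↦6, 3↦7}, {0↦1, 1↦3, 2↦6, 3↦7}

Answer: [R1,R3]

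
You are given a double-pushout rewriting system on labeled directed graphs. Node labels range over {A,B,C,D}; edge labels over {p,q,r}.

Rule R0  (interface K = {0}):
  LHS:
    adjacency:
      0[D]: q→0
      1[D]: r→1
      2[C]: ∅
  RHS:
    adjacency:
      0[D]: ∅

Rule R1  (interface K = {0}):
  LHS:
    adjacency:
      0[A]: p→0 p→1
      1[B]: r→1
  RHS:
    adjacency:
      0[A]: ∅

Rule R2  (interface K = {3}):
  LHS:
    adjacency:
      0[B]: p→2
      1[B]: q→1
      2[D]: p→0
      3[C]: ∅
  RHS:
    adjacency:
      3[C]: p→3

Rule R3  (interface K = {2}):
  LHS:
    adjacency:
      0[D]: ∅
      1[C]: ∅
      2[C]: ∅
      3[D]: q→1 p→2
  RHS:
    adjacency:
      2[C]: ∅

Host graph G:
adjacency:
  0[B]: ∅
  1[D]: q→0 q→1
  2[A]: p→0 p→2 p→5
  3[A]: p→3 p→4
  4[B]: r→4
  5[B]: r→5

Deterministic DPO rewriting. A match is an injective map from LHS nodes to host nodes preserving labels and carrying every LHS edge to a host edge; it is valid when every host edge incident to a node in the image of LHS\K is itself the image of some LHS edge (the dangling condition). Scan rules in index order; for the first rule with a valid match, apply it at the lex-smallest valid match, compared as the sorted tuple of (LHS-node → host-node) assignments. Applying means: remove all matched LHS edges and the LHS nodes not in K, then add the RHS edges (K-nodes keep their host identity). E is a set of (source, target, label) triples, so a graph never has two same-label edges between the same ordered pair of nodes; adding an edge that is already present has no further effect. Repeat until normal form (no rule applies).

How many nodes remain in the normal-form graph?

Answer: 4

Derivation:
start.  V:6 E:9  edges: 1-q->0 1-q->1 2-p->0 2-p->2 2-p->5 3-p->3 3-p->4 4-r->4 5-r->5
1. fire R1 via {0↦2, 1↦5}  →  V:5 E:6  edges: 1-q->0 1-q->1 2-p->0 3-p->3 3-p->4 4-r->4
2. fire R1 via {0↦3, 1↦4}  →  V:4 E:3  edges: 1-q->0 1-q->1 2-p->0
halt: no rule applies after step 2
NF nodes: {0:B, 1:D, 2:A, 3:A}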